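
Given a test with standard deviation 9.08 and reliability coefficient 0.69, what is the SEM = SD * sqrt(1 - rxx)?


SEM = SD * sqrt(1 - rxx)
SEM = 9.08 * sqrt(1 - 0.69)
SEM = 9.08 * sqrt(0.31) = 9.08 * 0.556776
SEM = 5.0555

5.0555


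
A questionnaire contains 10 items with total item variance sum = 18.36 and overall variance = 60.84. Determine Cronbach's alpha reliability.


alpha = (k/(k-1)) * (1 - sum(si^2)/s_total^2)
= (10/9) * (1 - 18.36/60.84)
alpha = 0.7758

0.7758


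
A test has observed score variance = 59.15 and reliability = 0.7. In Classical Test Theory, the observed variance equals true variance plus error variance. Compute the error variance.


var_true = rxx * var_obs = 0.7 * 59.15 = 41.405
var_error = var_obs - var_true
var_error = 59.15 - 41.405
var_error = 17.745

17.745


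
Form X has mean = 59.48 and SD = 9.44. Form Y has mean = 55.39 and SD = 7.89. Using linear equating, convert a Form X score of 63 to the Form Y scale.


slope = SD_Y / SD_X = 7.89 / 9.44 ~ 0.8358
intercept = mean_Y - slope * mean_X = 55.39 - (7.89 / 9.44) * 59.48 ~ 5.6763
Y = slope * X + intercept. To avoid rounding drift from the rounded slope/intercept, evaluate the equivalent form Y = mean_Y + SD_Y * (X - mean_X) / SD_X at full precision:
Y = 55.39 + 7.89 * (63 - 59.48) / 9.44
Y = 55.39 + 7.89 * 3.52 / 9.44
Y = 55.39 + 27.7728 / 9.44
Y = 55.39 + 2.942
Y = 58.332

58.332


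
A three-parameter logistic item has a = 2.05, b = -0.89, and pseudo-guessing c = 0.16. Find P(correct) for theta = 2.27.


logit = 2.05*(2.27 - -0.89) = 6.478
P* = 1/(1 + exp(-6.478)) = 0.9985
P = 0.16 + (1 - 0.16) * 0.9985
P = 0.9987

0.9987


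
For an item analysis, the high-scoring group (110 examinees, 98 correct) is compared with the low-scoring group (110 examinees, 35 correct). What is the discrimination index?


p_upper = 98/110 = 0.8909
p_lower = 35/110 = 0.3182
D = 0.8909 - 0.3182 = 0.5727

0.5727


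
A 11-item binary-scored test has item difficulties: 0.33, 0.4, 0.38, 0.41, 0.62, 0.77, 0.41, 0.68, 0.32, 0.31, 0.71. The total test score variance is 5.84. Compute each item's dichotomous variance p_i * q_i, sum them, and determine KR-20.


For each item, compute p_i * q_i:
  Item 1: 0.33 * 0.67 = 0.2211
  Item 2: 0.4 * 0.6 = 0.24
  Item 3: 0.38 * 0.62 = 0.2356
  Item 4: 0.41 * 0.59 = 0.2419
  Item 5: 0.62 * 0.38 = 0.2356
  Item 6: 0.77 * 0.23 = 0.1771
  Item 7: 0.41 * 0.59 = 0.2419
  Item 8: 0.68 * 0.32 = 0.2176
  Item 9: 0.32 * 0.68 = 0.2176
  Item 10: 0.31 * 0.69 = 0.2139
  Item 11: 0.71 * 0.29 = 0.2059
Sum(p_i * q_i) = 0.2211 + 0.24 + 0.2356 + 0.2419 + 0.2356 + 0.1771 + 0.2419 + 0.2176 + 0.2176 + 0.2139 + 0.2059 = 2.4482
KR-20 = (k/(k-1)) * (1 - Sum(p_i*q_i) / Var_total)
= (11/10) * (1 - 2.4482/5.84)
= 1.1 * 0.5808
KR-20 = 0.6389

0.6389


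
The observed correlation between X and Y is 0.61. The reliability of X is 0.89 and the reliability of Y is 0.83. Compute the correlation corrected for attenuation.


r_corrected = rxy / sqrt(rxx * ryy)
= 0.61 / sqrt(0.89 * 0.83)
= 0.61 / sqrt(0.7387)
= 0.61 / 0.859477
r_corrected = 0.7097

0.7097


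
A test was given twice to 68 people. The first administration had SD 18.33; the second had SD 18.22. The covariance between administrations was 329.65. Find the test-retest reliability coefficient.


r = cov(X,Y) / (SD_X * SD_Y)
r = 329.65 / (18.33 * 18.22)
r = 329.65 / 333.9726
r = 0.9871

0.9871


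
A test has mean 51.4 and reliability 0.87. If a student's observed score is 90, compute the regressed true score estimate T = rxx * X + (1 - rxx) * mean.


T_est = rxx * X + (1 - rxx) * mean
T_est = 0.87 * 90 + 0.13 * 51.4
T_est = 78.3 + 6.682
T_est = 84.982

84.982


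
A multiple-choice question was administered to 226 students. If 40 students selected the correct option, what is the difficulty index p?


Item difficulty p = number correct / total examinees
p = 40 / 226
p = 0.177

0.177


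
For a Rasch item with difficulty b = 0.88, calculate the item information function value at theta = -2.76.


P = 1/(1+exp(-(-2.76-0.88))) = 0.0256
I = P*(1-P) = 0.0256 * 0.9744
I = 0.0249

0.0249


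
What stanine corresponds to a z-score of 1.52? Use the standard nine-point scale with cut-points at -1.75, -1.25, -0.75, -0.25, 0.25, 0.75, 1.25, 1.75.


Stanine boundaries: [-1.75, -1.25, -0.75, -0.25, 0.25, 0.75, 1.25, 1.75]
z = 1.52
Check each boundary:
  z >= -1.75 -> could be stanine 2
  z >= -1.25 -> could be stanine 3
  z >= -0.75 -> could be stanine 4
  z >= -0.25 -> could be stanine 5
  z >= 0.25 -> could be stanine 6
  z >= 0.75 -> could be stanine 7
  z >= 1.25 -> could be stanine 8
  z < 1.75
Highest qualifying boundary gives stanine = 8

8


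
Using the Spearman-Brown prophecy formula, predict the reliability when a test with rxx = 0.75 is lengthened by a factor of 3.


r_new = (n * rxx) / (1 + (n-1) * rxx)
r_new = (3 * 0.75) / (1 + 2 * 0.75)
r_new = 2.25 / 2.5
r_new = 0.9

0.9


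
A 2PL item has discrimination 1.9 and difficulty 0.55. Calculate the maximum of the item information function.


For 2PL, max info at theta = b = 0.55
I_max = a^2 / 4 = 1.9^2 / 4
= 3.61 / 4
I_max = 0.9025

0.9025


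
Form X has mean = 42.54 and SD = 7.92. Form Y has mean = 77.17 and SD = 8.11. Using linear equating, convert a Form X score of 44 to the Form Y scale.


slope = SD_Y / SD_X = 8.11 / 7.92 ~ 1.024
intercept = mean_Y - slope * mean_X = 77.17 - (8.11 / 7.92) * 42.54 ~ 33.6095
Y = slope * X + intercept. To avoid rounding drift from the rounded slope/intercept, evaluate the equivalent form Y = mean_Y + SD_Y * (X - mean_X) / SD_X at full precision:
Y = 77.17 + 8.11 * (44 - 42.54) / 7.92
Y = 77.17 + 8.11 * 1.46 / 7.92
Y = 77.17 + 11.8406 / 7.92
Y = 77.17 + 1.495
Y = 78.665

78.665


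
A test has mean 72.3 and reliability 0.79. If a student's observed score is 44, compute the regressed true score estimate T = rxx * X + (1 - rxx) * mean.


T_est = rxx * X + (1 - rxx) * mean
T_est = 0.79 * 44 + 0.21 * 72.3
T_est = 34.76 + 15.183
T_est = 49.943

49.943


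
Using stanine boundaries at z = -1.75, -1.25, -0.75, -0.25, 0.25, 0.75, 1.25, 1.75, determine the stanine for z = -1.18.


Stanine boundaries: [-1.75, -1.25, -0.75, -0.25, 0.25, 0.75, 1.25, 1.75]
z = -1.18
Check each boundary:
  z >= -1.75 -> could be stanine 2
  z >= -1.25 -> could be stanine 3
  z < -0.75
  z < -0.25
  z < 0.25
  z < 0.75
  z < 1.25
  z < 1.75
Highest qualifying boundary gives stanine = 3

3


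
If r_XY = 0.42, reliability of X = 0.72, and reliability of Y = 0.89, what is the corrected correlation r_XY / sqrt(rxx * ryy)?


r_corrected = rxy / sqrt(rxx * ryy)
= 0.42 / sqrt(0.72 * 0.89)
= 0.42 / sqrt(0.6408)
= 0.42 / 0.8005
r_corrected = 0.5247

0.5247


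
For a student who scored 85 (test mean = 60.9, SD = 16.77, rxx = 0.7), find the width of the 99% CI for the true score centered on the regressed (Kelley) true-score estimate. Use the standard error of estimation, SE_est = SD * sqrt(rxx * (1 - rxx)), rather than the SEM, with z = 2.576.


True score estimate = 0.7*85 + 0.3*60.9 = 77.77
SE_est = SD * sqrt(rxx * (1 - rxx)) = 16.77 * sqrt(0.7 * 0.3) = 16.77 * sqrt(0.21) = 7.684979
CI = T_est +/- z * SE_est, so width = 2 * z * SE_est = 2 * 2.576 * 7.684979
Width = 39.593

39.593


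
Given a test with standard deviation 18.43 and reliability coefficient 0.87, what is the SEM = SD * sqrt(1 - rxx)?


SEM = SD * sqrt(1 - rxx)
SEM = 18.43 * sqrt(1 - 0.87)
SEM = 18.43 * sqrt(0.13) = 18.43 * 0.360555
SEM = 6.645

6.645


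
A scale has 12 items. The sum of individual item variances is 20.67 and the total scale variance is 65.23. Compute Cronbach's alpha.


alpha = (k/(k-1)) * (1 - sum(si^2)/s_total^2)
= (12/11) * (1 - 20.67/65.23)
alpha = 0.7452

0.7452


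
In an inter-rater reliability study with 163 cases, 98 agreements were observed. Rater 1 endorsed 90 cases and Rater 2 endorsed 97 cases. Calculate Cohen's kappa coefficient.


P_o = 98/163 = 0.601227
P_e = (90*97 + 73*66) / 26569 = 0.509918
kappa = (P_o - P_e) / (1 - P_e)
kappa = (0.601227 - 0.509918) / (1 - 0.509918)
kappa = 0.1863

0.1863


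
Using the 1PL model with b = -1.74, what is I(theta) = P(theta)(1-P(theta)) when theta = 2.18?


P = 1/(1+exp(-(2.18--1.74))) = 0.9805
I = P*(1-P) = 0.9805 * 0.0195
I = 0.0191

0.0191


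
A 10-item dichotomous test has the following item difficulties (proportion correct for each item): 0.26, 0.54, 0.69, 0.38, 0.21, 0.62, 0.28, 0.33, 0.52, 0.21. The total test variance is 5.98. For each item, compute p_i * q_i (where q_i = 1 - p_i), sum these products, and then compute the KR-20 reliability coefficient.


For each item, compute p_i * q_i:
  Item 1: 0.26 * 0.74 = 0.1924
  Item 2: 0.54 * 0.46 = 0.2484
  Item 3: 0.69 * 0.31 = 0.2139
  Item 4: 0.38 * 0.62 = 0.2356
  Item 5: 0.21 * 0.79 = 0.1659
  Item 6: 0.62 * 0.38 = 0.2356
  Item 7: 0.28 * 0.72 = 0.2016
  Item 8: 0.33 * 0.67 = 0.2211
  Item 9: 0.52 * 0.48 = 0.2496
  Item 10: 0.21 * 0.79 = 0.1659
Sum(p_i * q_i) = 0.1924 + 0.2484 + 0.2139 + 0.2356 + 0.1659 + 0.2356 + 0.2016 + 0.2211 + 0.2496 + 0.1659 = 2.13
KR-20 = (k/(k-1)) * (1 - Sum(p_i*q_i) / Var_total)
= (10/9) * (1 - 2.13/5.98)
= 1.1111 * 0.6438
KR-20 = 0.7153

0.7153


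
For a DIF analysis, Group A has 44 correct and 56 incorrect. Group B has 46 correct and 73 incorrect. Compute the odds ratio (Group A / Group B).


Odds_A = 44/56 = 0.7857
Odds_B = 46/73 = 0.6301
OR = Odds_A / Odds_B = 0.7857 / 0.6301
Exactly, OR = (44 * 73) / (56 * 46) = 3212 / 2576
OR = 1.2469

1.2469


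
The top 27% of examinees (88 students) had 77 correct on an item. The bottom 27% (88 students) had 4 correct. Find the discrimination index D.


p_upper = 77/88 = 0.875
p_lower = 4/88 = 0.0455
D = 0.875 - 0.0455 = 0.8295

0.8295


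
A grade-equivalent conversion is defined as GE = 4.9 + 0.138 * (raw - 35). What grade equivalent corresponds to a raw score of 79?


raw - median = 79 - 35 = 44
slope * diff = 0.138 * 44 = 6.072
GE = 4.9 + 6.072
GE = 10.972

10.972


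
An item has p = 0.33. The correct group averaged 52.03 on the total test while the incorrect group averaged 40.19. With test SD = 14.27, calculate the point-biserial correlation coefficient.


q = 1 - p = 0.67
rpb = ((M1 - M0) / SD) * sqrt(p * q)
rpb = ((52.03 - 40.19) / 14.27) * sqrt(0.33 * 0.67)
rpb = 0.3901

0.3901


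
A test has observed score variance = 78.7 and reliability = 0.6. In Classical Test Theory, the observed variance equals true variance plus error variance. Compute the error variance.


var_true = rxx * var_obs = 0.6 * 78.7 = 47.22
var_error = var_obs - var_true
var_error = 78.7 - 47.22
var_error = 31.48

31.48


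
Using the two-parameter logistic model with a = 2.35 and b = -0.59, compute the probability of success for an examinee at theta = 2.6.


a*(theta - b) = 2.35 * (2.6 - -0.59) = 7.4965
exp(-7.4965) = 0.0006
P = 1 / (1 + 0.0006)
P = 0.9994

0.9994


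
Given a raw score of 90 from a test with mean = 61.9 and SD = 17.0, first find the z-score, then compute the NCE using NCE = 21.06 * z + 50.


z = (X - mean) / SD = (90 - 61.9) / 17.0
z = 28.1 / 17.0
z = 1.6529
NCE = NCE = 21.06z + 50
Carry z at full precision (z = 28.1 / 17.0) into the conversion:
NCE = 21.06 * (28.1 / 17.0) + 50 = 591.786 / 17.0 + 50
NCE = 34.8109 + 50
NCE = 84.8109

84.8109


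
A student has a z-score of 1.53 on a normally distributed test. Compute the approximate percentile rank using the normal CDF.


CDF(z) = 0.5 * (1 + erf(z/sqrt(2)))
erf(1.0819) = 0.874
CDF = 0.937
Percentile rank = 0.937 * 100 = 93.7

93.7


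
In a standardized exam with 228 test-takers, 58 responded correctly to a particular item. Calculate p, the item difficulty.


Item difficulty p = number correct / total examinees
p = 58 / 228
p = 0.2544

0.2544


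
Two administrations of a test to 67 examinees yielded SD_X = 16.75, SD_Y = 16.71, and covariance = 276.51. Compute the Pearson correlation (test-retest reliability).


r = cov(X,Y) / (SD_X * SD_Y)
r = 276.51 / (16.75 * 16.71)
r = 276.51 / 279.8925
r = 0.9879

0.9879


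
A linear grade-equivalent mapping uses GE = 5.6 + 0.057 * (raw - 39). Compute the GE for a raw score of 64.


raw - median = 64 - 39 = 25
slope * diff = 0.057 * 25 = 1.425
GE = 5.6 + 1.425
GE = 7.025

7.025


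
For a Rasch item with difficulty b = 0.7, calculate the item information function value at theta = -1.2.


P = 1/(1+exp(-(-1.2-0.7))) = 0.1301
I = P*(1-P) = 0.1301 * 0.8699
I = 0.1132

0.1132


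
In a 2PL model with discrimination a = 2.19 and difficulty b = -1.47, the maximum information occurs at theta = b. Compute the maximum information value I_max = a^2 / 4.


For 2PL, max info at theta = b = -1.47
I_max = a^2 / 4 = 2.19^2 / 4
= 4.7961 / 4
I_max = 1.199

1.199


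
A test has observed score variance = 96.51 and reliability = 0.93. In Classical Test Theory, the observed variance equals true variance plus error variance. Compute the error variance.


var_true = rxx * var_obs = 0.93 * 96.51 = 89.7543
var_error = var_obs - var_true
var_error = 96.51 - 89.7543
var_error = 6.7557

6.7557


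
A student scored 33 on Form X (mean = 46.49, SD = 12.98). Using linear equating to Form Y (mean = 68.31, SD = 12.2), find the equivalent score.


slope = SD_Y / SD_X = 12.2 / 12.98 ~ 0.9399
intercept = mean_Y - slope * mean_X = 68.31 - (12.2 / 12.98) * 46.49 ~ 24.6137
Y = slope * X + intercept. To avoid rounding drift from the rounded slope/intercept, evaluate the equivalent form Y = mean_Y + SD_Y * (X - mean_X) / SD_X at full precision:
Y = 68.31 + 12.2 * (33 - 46.49) / 12.98
Y = 68.31 - 12.2 * 13.49 / 12.98
Y = 68.31 - 164.578 / 12.98
Y = 68.31 - 12.6794
Y = 55.6306

55.6306


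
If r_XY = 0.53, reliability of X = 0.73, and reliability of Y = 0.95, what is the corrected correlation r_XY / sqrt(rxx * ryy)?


r_corrected = rxy / sqrt(rxx * ryy)
= 0.53 / sqrt(0.73 * 0.95)
= 0.53 / sqrt(0.6935)
= 0.53 / 0.832766
r_corrected = 0.6364

0.6364


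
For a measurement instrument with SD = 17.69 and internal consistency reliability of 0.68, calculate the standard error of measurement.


SEM = SD * sqrt(1 - rxx)
SEM = 17.69 * sqrt(1 - 0.68)
SEM = 17.69 * sqrt(0.32) = 17.69 * 0.565685
SEM = 10.007

10.007


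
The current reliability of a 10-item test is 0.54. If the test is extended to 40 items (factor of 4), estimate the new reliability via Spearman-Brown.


r_new = (n * rxx) / (1 + (n-1) * rxx)
r_new = (4 * 0.54) / (1 + 3 * 0.54)
r_new = 2.16 / 2.62
r_new = 0.8244

0.8244


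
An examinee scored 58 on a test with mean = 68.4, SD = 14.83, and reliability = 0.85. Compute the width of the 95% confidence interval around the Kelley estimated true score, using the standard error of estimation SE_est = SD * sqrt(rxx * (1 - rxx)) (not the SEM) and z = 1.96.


True score estimate = 0.85*58 + 0.15*68.4 = 59.56
SE_est = SD * sqrt(rxx * (1 - rxx)) = 14.83 * sqrt(0.85 * 0.15) = 14.83 * sqrt(0.1275) = 5.295369
CI = T_est +/- z * SE_est, so width = 2 * z * SE_est = 2 * 1.96 * 5.295369
Width = 20.7578

20.7578


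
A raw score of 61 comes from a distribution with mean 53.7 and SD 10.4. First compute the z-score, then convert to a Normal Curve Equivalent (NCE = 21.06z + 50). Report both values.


z = (X - mean) / SD = (61 - 53.7) / 10.4
z = 7.3 / 10.4
z = 0.7019
NCE = NCE = 21.06z + 50
Carry z at full precision (z = 7.3 / 10.4) into the conversion:
NCE = 21.06 * (7.3 / 10.4) + 50 = 153.738 / 10.4 + 50
NCE = 14.7825 + 50
NCE = 64.7825

64.7825


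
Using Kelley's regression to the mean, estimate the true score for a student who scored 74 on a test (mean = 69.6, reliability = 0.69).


T_est = rxx * X + (1 - rxx) * mean
T_est = 0.69 * 74 + 0.31 * 69.6
T_est = 51.06 + 21.576
T_est = 72.636

72.636


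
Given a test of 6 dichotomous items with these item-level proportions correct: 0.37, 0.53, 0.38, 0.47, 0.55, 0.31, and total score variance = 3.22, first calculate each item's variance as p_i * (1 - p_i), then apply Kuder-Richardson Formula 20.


For each item, compute p_i * q_i:
  Item 1: 0.37 * 0.63 = 0.2331
  Item 2: 0.53 * 0.47 = 0.2491
  Item 3: 0.38 * 0.62 = 0.2356
  Item 4: 0.47 * 0.53 = 0.2491
  Item 5: 0.55 * 0.45 = 0.2475
  Item 6: 0.31 * 0.69 = 0.2139
Sum(p_i * q_i) = 0.2331 + 0.2491 + 0.2356 + 0.2491 + 0.2475 + 0.2139 = 1.4283
KR-20 = (k/(k-1)) * (1 - Sum(p_i*q_i) / Var_total)
= (6/5) * (1 - 1.4283/3.22)
= 1.2 * 0.5564
KR-20 = 0.6677

0.6677


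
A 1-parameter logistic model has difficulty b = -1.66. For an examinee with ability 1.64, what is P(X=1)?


theta - b = 1.64 - -1.66 = 3.3
exp(-(theta - b)) = exp(-3.3) = 0.0369
P = 1 / (1 + 0.0369)
P = 0.9644

0.9644


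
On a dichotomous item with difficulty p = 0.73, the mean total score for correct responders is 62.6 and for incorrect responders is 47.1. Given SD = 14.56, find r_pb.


q = 1 - p = 0.27
rpb = ((M1 - M0) / SD) * sqrt(p * q)
rpb = ((62.6 - 47.1) / 14.56) * sqrt(0.73 * 0.27)
rpb = 0.4726

0.4726


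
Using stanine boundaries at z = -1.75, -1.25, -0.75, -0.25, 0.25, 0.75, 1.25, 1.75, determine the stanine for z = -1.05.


Stanine boundaries: [-1.75, -1.25, -0.75, -0.25, 0.25, 0.75, 1.25, 1.75]
z = -1.05
Check each boundary:
  z >= -1.75 -> could be stanine 2
  z >= -1.25 -> could be stanine 3
  z < -0.75
  z < -0.25
  z < 0.25
  z < 0.75
  z < 1.25
  z < 1.75
Highest qualifying boundary gives stanine = 3

3


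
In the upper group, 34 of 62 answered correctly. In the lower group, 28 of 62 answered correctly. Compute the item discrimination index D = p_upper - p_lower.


p_upper = 34/62 = 0.5484
p_lower = 28/62 = 0.4516
D = 0.5484 - 0.4516 = 0.0968

0.0968


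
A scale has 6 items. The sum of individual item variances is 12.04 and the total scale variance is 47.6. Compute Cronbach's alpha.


alpha = (k/(k-1)) * (1 - sum(si^2)/s_total^2)
= (6/5) * (1 - 12.04/47.6)
alpha = 0.8965

0.8965


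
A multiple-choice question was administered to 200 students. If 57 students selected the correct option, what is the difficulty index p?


Item difficulty p = number correct / total examinees
p = 57 / 200
p = 0.285

0.285


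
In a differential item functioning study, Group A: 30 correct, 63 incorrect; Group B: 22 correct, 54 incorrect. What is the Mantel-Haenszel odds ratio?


Odds_A = 30/63 = 0.4762
Odds_B = 22/54 = 0.4074
OR = Odds_A / Odds_B = 0.4762 / 0.4074
Exactly, OR = (30 * 54) / (63 * 22) = 1620 / 1386
OR = 1.1688

1.1688


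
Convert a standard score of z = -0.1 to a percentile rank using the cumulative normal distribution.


CDF(z) = 0.5 * (1 + erf(z/sqrt(2)))
erf(-0.0707) = -0.0797
CDF = 0.4602
Percentile rank = 0.4602 * 100 = 46.02

46.02


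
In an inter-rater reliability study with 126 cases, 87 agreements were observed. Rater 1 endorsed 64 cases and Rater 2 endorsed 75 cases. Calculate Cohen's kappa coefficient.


P_o = 87/126 = 0.690476
P_e = (64*75 + 62*51) / 15876 = 0.501512
kappa = (P_o - P_e) / (1 - P_e)
kappa = (0.690476 - 0.501512) / (1 - 0.501512)
kappa = 0.3791

0.3791


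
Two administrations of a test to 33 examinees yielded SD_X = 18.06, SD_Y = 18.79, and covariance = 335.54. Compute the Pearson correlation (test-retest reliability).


r = cov(X,Y) / (SD_X * SD_Y)
r = 335.54 / (18.06 * 18.79)
r = 335.54 / 339.3474
r = 0.9888

0.9888


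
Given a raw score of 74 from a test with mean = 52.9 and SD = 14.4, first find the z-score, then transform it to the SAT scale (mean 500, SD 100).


z = (X - mean) / SD = (74 - 52.9) / 14.4
z = 21.1 / 14.4
z = 1.4653
SAT-scale = SAT = 500 + 100z
Carry z at full precision (z = 21.1 / 14.4) into the conversion:
SAT-scale = 500 + 100 * (21.1 / 14.4) = 500 + 2110 / 14.4
SAT-scale = 500 + 146.5278
SAT-scale = 646.5278

646.5278


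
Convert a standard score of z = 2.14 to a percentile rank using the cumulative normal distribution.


CDF(z) = 0.5 * (1 + erf(z/sqrt(2)))
erf(1.5132) = 0.9676
CDF = 0.9838
Percentile rank = 0.9838 * 100 = 98.38

98.38


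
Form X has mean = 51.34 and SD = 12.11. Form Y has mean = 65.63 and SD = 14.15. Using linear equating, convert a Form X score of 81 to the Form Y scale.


slope = SD_Y / SD_X = 14.15 / 12.11 ~ 1.1685
intercept = mean_Y - slope * mean_X = 65.63 - (14.15 / 12.11) * 51.34 ~ 5.6415
Y = slope * X + intercept. To avoid rounding drift from the rounded slope/intercept, evaluate the equivalent form Y = mean_Y + SD_Y * (X - mean_X) / SD_X at full precision:
Y = 65.63 + 14.15 * (81 - 51.34) / 12.11
Y = 65.63 + 14.15 * 29.66 / 12.11
Y = 65.63 + 419.689 / 12.11
Y = 65.63 + 34.6564
Y = 100.2864

100.2864


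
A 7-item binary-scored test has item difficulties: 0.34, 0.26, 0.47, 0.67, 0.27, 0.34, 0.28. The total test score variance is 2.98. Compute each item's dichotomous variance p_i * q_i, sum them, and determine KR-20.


For each item, compute p_i * q_i:
  Item 1: 0.34 * 0.66 = 0.2244
  Item 2: 0.26 * 0.74 = 0.1924
  Item 3: 0.47 * 0.53 = 0.2491
  Item 4: 0.67 * 0.33 = 0.2211
  Item 5: 0.27 * 0.73 = 0.1971
  Item 6: 0.34 * 0.66 = 0.2244
  Item 7: 0.28 * 0.72 = 0.2016
Sum(p_i * q_i) = 0.2244 + 0.1924 + 0.2491 + 0.2211 + 0.1971 + 0.2244 + 0.2016 = 1.5101
KR-20 = (k/(k-1)) * (1 - Sum(p_i*q_i) / Var_total)
= (7/6) * (1 - 1.5101/2.98)
= 1.1667 * 0.4933
KR-20 = 0.5755

0.5755


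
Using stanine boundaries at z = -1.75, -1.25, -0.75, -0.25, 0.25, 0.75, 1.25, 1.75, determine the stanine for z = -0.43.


Stanine boundaries: [-1.75, -1.25, -0.75, -0.25, 0.25, 0.75, 1.25, 1.75]
z = -0.43
Check each boundary:
  z >= -1.75 -> could be stanine 2
  z >= -1.25 -> could be stanine 3
  z >= -0.75 -> could be stanine 4
  z < -0.25
  z < 0.25
  z < 0.75
  z < 1.25
  z < 1.75
Highest qualifying boundary gives stanine = 4

4


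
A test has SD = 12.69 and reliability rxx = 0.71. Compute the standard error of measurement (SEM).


SEM = SD * sqrt(1 - rxx)
SEM = 12.69 * sqrt(1 - 0.71)
SEM = 12.69 * sqrt(0.29) = 12.69 * 0.538516
SEM = 6.8338

6.8338


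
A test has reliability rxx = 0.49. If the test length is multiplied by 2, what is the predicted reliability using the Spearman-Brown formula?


r_new = (n * rxx) / (1 + (n-1) * rxx)
r_new = (2 * 0.49) / (1 + 1 * 0.49)
r_new = 0.98 / 1.49
r_new = 0.6577

0.6577


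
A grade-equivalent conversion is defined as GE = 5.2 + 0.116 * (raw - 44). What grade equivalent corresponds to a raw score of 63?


raw - median = 63 - 44 = 19
slope * diff = 0.116 * 19 = 2.204
GE = 5.2 + 2.204
GE = 7.404

7.404


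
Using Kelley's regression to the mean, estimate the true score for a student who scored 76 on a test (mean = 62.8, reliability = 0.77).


T_est = rxx * X + (1 - rxx) * mean
T_est = 0.77 * 76 + 0.23 * 62.8
T_est = 58.52 + 14.444
T_est = 72.964

72.964


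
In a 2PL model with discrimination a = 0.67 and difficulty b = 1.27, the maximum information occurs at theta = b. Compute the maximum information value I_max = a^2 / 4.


For 2PL, max info at theta = b = 1.27
I_max = a^2 / 4 = 0.67^2 / 4
= 0.4489 / 4
I_max = 0.1122

0.1122


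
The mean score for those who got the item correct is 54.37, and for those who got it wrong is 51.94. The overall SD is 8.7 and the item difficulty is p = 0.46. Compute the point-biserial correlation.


q = 1 - p = 0.54
rpb = ((M1 - M0) / SD) * sqrt(p * q)
rpb = ((54.37 - 51.94) / 8.7) * sqrt(0.46 * 0.54)
rpb = 0.1392

0.1392


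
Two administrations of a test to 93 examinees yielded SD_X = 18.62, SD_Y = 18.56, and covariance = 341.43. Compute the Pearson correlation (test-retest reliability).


r = cov(X,Y) / (SD_X * SD_Y)
r = 341.43 / (18.62 * 18.56)
r = 341.43 / 345.5872
r = 0.988

0.988


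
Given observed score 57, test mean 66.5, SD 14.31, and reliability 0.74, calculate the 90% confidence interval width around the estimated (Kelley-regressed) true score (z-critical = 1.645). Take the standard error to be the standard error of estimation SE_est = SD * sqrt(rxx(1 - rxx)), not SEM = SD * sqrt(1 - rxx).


True score estimate = 0.74*57 + 0.26*66.5 = 59.47
SE_est = SD * sqrt(rxx * (1 - rxx)) = 14.31 * sqrt(0.74 * 0.26) = 14.31 * sqrt(0.1924) = 6.276856
CI = T_est +/- z * SE_est, so width = 2 * z * SE_est = 2 * 1.645 * 6.276856
Width = 20.6509

20.6509


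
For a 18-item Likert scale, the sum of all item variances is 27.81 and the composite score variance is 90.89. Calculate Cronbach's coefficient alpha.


alpha = (k/(k-1)) * (1 - sum(si^2)/s_total^2)
= (18/17) * (1 - 27.81/90.89)
alpha = 0.7349

0.7349


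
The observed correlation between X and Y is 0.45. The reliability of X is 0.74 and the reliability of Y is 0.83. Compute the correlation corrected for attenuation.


r_corrected = rxy / sqrt(rxx * ryy)
= 0.45 / sqrt(0.74 * 0.83)
= 0.45 / sqrt(0.6142)
= 0.45 / 0.783709
r_corrected = 0.5742

0.5742


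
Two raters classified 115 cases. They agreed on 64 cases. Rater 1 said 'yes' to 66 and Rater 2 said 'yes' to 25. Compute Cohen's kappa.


P_o = 64/115 = 0.556522
P_e = (66*25 + 49*90) / 13225 = 0.458223
kappa = (P_o - P_e) / (1 - P_e)
kappa = (0.556522 - 0.458223) / (1 - 0.458223)
kappa = 0.1814

0.1814


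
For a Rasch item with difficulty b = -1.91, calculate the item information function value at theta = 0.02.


P = 1/(1+exp(-(0.02--1.91))) = 0.8732
I = P*(1-P) = 0.8732 * 0.1268
I = 0.1107

0.1107


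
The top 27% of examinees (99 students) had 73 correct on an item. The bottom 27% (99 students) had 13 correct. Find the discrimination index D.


p_upper = 73/99 = 0.7374
p_lower = 13/99 = 0.1313
D = 0.7374 - 0.1313 = 0.6061

0.6061


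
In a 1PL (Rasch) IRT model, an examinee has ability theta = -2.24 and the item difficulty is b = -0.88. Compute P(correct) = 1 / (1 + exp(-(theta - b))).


theta - b = -2.24 - -0.88 = -1.36
exp(-(theta - b)) = exp(1.36) = 3.8962
P = 1 / (1 + 3.8962)
P = 0.2042

0.2042


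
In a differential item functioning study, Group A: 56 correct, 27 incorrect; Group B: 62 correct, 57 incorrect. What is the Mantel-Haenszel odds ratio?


Odds_A = 56/27 = 2.0741
Odds_B = 62/57 = 1.0877
OR = Odds_A / Odds_B = 2.0741 / 1.0877
Exactly, OR = (56 * 57) / (27 * 62) = 3192 / 1674
OR = 1.9068

1.9068


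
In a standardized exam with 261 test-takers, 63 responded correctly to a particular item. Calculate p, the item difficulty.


Item difficulty p = number correct / total examinees
p = 63 / 261
p = 0.2414

0.2414


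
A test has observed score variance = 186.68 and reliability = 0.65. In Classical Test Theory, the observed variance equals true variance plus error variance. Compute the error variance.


var_true = rxx * var_obs = 0.65 * 186.68 = 121.342
var_error = var_obs - var_true
var_error = 186.68 - 121.342
var_error = 65.338

65.338


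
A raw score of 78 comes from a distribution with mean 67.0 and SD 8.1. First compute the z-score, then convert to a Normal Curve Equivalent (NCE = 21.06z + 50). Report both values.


z = (X - mean) / SD = (78 - 67.0) / 8.1
z = 11.0 / 8.1
z = 1.358
NCE = NCE = 21.06z + 50
Carry z at full precision (z = 11.0 / 8.1) into the conversion:
NCE = 21.06 * (11.0 / 8.1) + 50 = 231.66 / 8.1 + 50
NCE = 28.6 + 50
NCE = 78.6

78.6


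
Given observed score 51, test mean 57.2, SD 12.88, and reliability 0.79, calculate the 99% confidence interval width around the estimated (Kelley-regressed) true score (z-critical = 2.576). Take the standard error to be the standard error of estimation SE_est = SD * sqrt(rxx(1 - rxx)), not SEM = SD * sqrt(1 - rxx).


True score estimate = 0.79*51 + 0.21*57.2 = 52.302
SE_est = SD * sqrt(rxx * (1 - rxx)) = 12.88 * sqrt(0.79 * 0.21) = 12.88 * sqrt(0.1659) = 5.24613
CI = T_est +/- z * SE_est, so width = 2 * z * SE_est = 2 * 2.576 * 5.24613
Width = 27.0281

27.0281


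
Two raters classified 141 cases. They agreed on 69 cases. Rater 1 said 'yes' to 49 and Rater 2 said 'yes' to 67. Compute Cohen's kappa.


P_o = 69/141 = 0.489362
P_e = (49*67 + 92*74) / 19881 = 0.50757
kappa = (P_o - P_e) / (1 - P_e)
kappa = (0.489362 - 0.50757) / (1 - 0.50757)
kappa = -0.037

-0.037


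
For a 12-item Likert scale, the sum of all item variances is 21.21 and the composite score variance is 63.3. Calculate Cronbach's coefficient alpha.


alpha = (k/(k-1)) * (1 - sum(si^2)/s_total^2)
= (12/11) * (1 - 21.21/63.3)
alpha = 0.7254

0.7254


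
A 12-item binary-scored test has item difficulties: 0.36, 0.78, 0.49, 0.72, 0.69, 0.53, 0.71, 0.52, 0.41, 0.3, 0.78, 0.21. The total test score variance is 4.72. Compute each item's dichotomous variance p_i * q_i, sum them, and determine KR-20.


For each item, compute p_i * q_i:
  Item 1: 0.36 * 0.64 = 0.2304
  Item 2: 0.78 * 0.22 = 0.1716
  Item 3: 0.49 * 0.51 = 0.2499
  Item 4: 0.72 * 0.28 = 0.2016
  Item 5: 0.69 * 0.31 = 0.2139
  Item 6: 0.53 * 0.47 = 0.2491
  Item 7: 0.71 * 0.29 = 0.2059
  Item 8: 0.52 * 0.48 = 0.2496
  Item 9: 0.41 * 0.59 = 0.2419
  Item 10: 0.3 * 0.7 = 0.21
  Item 11: 0.78 * 0.22 = 0.1716
  Item 12: 0.21 * 0.79 = 0.1659
Sum(p_i * q_i) = 0.2304 + 0.1716 + 0.2499 + 0.2016 + 0.2139 + 0.2491 + 0.2059 + 0.2496 + 0.2419 + 0.21 + 0.1716 + 0.1659 = 2.5614
KR-20 = (k/(k-1)) * (1 - Sum(p_i*q_i) / Var_total)
= (12/11) * (1 - 2.5614/4.72)
= 1.0909 * 0.4573
KR-20 = 0.4989

0.4989


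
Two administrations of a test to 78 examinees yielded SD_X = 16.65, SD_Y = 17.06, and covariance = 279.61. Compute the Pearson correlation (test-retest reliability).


r = cov(X,Y) / (SD_X * SD_Y)
r = 279.61 / (16.65 * 17.06)
r = 279.61 / 284.049
r = 0.9844

0.9844


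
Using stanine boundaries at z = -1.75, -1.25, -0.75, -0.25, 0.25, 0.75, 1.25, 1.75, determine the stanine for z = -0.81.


Stanine boundaries: [-1.75, -1.25, -0.75, -0.25, 0.25, 0.75, 1.25, 1.75]
z = -0.81
Check each boundary:
  z >= -1.75 -> could be stanine 2
  z >= -1.25 -> could be stanine 3
  z < -0.75
  z < -0.25
  z < 0.25
  z < 0.75
  z < 1.25
  z < 1.75
Highest qualifying boundary gives stanine = 3

3


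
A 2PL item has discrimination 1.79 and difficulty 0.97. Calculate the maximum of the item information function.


For 2PL, max info at theta = b = 0.97
I_max = a^2 / 4 = 1.79^2 / 4
= 3.2041 / 4
I_max = 0.801

0.801


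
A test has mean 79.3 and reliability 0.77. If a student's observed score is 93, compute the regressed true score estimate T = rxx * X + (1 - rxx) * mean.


T_est = rxx * X + (1 - rxx) * mean
T_est = 0.77 * 93 + 0.23 * 79.3
T_est = 71.61 + 18.239
T_est = 89.849

89.849


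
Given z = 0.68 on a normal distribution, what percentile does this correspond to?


CDF(z) = 0.5 * (1 + erf(z/sqrt(2)))
erf(0.4808) = 0.5035
CDF = 0.7517
Percentile rank = 0.7517 * 100 = 75.17

75.17


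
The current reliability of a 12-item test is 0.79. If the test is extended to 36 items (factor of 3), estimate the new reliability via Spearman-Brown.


r_new = (n * rxx) / (1 + (n-1) * rxx)
r_new = (3 * 0.79) / (1 + 2 * 0.79)
r_new = 2.37 / 2.58
r_new = 0.9186

0.9186


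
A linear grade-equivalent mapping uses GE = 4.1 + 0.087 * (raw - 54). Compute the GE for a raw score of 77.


raw - median = 77 - 54 = 23
slope * diff = 0.087 * 23 = 2.001
GE = 4.1 + 2.001
GE = 6.101

6.101


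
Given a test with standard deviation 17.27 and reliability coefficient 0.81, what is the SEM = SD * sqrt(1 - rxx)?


SEM = SD * sqrt(1 - rxx)
SEM = 17.27 * sqrt(1 - 0.81)
SEM = 17.27 * sqrt(0.19) = 17.27 * 0.43589
SEM = 7.5278

7.5278


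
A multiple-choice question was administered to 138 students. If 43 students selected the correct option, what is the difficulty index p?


Item difficulty p = number correct / total examinees
p = 43 / 138
p = 0.3116

0.3116


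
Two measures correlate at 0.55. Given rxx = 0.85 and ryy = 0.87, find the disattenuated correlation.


r_corrected = rxy / sqrt(rxx * ryy)
= 0.55 / sqrt(0.85 * 0.87)
= 0.55 / sqrt(0.7395)
= 0.55 / 0.859942
r_corrected = 0.6396

0.6396


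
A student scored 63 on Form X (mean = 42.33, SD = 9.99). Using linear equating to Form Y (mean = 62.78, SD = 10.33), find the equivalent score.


slope = SD_Y / SD_X = 10.33 / 9.99 ~ 1.034
intercept = mean_Y - slope * mean_X = 62.78 - (10.33 / 9.99) * 42.33 ~ 19.0093
Y = slope * X + intercept. To avoid rounding drift from the rounded slope/intercept, evaluate the equivalent form Y = mean_Y + SD_Y * (X - mean_X) / SD_X at full precision:
Y = 62.78 + 10.33 * (63 - 42.33) / 9.99
Y = 62.78 + 10.33 * 20.67 / 9.99
Y = 62.78 + 213.5211 / 9.99
Y = 62.78 + 21.3735
Y = 84.1535

84.1535


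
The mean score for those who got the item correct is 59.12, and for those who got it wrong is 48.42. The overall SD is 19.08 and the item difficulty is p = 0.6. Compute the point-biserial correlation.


q = 1 - p = 0.4
rpb = ((M1 - M0) / SD) * sqrt(p * q)
rpb = ((59.12 - 48.42) / 19.08) * sqrt(0.6 * 0.4)
rpb = 0.2747

0.2747


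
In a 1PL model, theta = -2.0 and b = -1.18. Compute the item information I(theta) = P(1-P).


P = 1/(1+exp(-(-2.0--1.18))) = 0.3058
I = P*(1-P) = 0.3058 * 0.6942
I = 0.2123

0.2123


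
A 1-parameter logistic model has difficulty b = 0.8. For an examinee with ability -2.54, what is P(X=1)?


theta - b = -2.54 - 0.8 = -3.34
exp(-(theta - b)) = exp(3.34) = 28.2191
P = 1 / (1 + 28.2191)
P = 0.0342

0.0342


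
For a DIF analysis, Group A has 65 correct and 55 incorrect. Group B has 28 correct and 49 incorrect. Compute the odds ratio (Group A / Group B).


Odds_A = 65/55 = 1.1818
Odds_B = 28/49 = 0.5714
OR = Odds_A / Odds_B = 1.1818 / 0.5714
Exactly, OR = (65 * 49) / (55 * 28) = 3185 / 1540
OR = 2.0682

2.0682


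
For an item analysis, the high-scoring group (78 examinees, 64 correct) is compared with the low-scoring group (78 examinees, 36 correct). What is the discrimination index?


p_upper = 64/78 = 0.8205
p_lower = 36/78 = 0.4615
D = 0.8205 - 0.4615 = 0.359

0.359


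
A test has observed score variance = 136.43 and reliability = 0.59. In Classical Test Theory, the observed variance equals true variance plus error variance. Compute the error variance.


var_true = rxx * var_obs = 0.59 * 136.43 = 80.4937
var_error = var_obs - var_true
var_error = 136.43 - 80.4937
var_error = 55.9363

55.9363


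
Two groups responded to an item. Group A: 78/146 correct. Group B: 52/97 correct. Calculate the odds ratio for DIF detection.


Odds_A = 78/68 = 1.1471
Odds_B = 52/45 = 1.1556
OR = Odds_A / Odds_B = 1.1471 / 1.1556
Exactly, OR = (78 * 45) / (68 * 52) = 3510 / 3536
OR = 0.9926

0.9926


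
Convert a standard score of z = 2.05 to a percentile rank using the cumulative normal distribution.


CDF(z) = 0.5 * (1 + erf(z/sqrt(2)))
erf(1.4496) = 0.9596
CDF = 0.9798
Percentile rank = 0.9798 * 100 = 97.98

97.98


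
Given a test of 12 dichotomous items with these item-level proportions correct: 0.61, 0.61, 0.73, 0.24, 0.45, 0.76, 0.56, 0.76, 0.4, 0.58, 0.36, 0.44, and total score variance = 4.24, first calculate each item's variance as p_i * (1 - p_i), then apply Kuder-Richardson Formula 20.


For each item, compute p_i * q_i:
  Item 1: 0.61 * 0.39 = 0.2379
  Item 2: 0.61 * 0.39 = 0.2379
  Item 3: 0.73 * 0.27 = 0.1971
  Item 4: 0.24 * 0.76 = 0.1824
  Item 5: 0.45 * 0.55 = 0.2475
  Item 6: 0.76 * 0.24 = 0.1824
  Item 7: 0.56 * 0.44 = 0.2464
  Item 8: 0.76 * 0.24 = 0.1824
  Item 9: 0.4 * 0.6 = 0.24
  Item 10: 0.58 * 0.42 = 0.2436
  Item 11: 0.36 * 0.64 = 0.2304
  Item 12: 0.44 * 0.56 = 0.2464
Sum(p_i * q_i) = 0.2379 + 0.2379 + 0.1971 + 0.1824 + 0.2475 + 0.1824 + 0.2464 + 0.1824 + 0.24 + 0.2436 + 0.2304 + 0.2464 = 2.6744
KR-20 = (k/(k-1)) * (1 - Sum(p_i*q_i) / Var_total)
= (12/11) * (1 - 2.6744/4.24)
= 1.0909 * 0.3692
KR-20 = 0.4028

0.4028


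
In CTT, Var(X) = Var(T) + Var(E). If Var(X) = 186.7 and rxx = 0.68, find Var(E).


var_true = rxx * var_obs = 0.68 * 186.7 = 126.956
var_error = var_obs - var_true
var_error = 186.7 - 126.956
var_error = 59.744

59.744


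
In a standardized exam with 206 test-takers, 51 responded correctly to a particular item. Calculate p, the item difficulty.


Item difficulty p = number correct / total examinees
p = 51 / 206
p = 0.2476

0.2476


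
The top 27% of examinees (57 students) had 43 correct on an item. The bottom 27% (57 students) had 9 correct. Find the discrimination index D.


p_upper = 43/57 = 0.7544
p_lower = 9/57 = 0.1579
D = 0.7544 - 0.1579 = 0.5965

0.5965


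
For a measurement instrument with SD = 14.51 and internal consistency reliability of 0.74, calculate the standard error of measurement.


SEM = SD * sqrt(1 - rxx)
SEM = 14.51 * sqrt(1 - 0.74)
SEM = 14.51 * sqrt(0.26) = 14.51 * 0.509902
SEM = 7.3987

7.3987


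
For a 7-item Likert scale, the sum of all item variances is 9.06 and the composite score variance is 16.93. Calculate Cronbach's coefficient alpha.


alpha = (k/(k-1)) * (1 - sum(si^2)/s_total^2)
= (7/6) * (1 - 9.06/16.93)
alpha = 0.5423

0.5423


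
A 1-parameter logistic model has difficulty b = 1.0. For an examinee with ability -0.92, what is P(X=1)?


theta - b = -0.92 - 1.0 = -1.92
exp(-(theta - b)) = exp(1.92) = 6.821
P = 1 / (1 + 6.821)
P = 0.1279

0.1279


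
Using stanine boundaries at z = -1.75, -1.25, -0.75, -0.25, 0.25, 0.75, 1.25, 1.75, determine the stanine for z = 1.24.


Stanine boundaries: [-1.75, -1.25, -0.75, -0.25, 0.25, 0.75, 1.25, 1.75]
z = 1.24
Check each boundary:
  z >= -1.75 -> could be stanine 2
  z >= -1.25 -> could be stanine 3
  z >= -0.75 -> could be stanine 4
  z >= -0.25 -> could be stanine 5
  z >= 0.25 -> could be stanine 6
  z >= 0.75 -> could be stanine 7
  z < 1.25
  z < 1.75
Highest qualifying boundary gives stanine = 7

7


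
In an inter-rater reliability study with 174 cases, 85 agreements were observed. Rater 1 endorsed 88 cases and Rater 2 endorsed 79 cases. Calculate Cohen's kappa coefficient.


P_o = 85/174 = 0.488506
P_e = (88*79 + 86*95) / 30276 = 0.499472
kappa = (P_o - P_e) / (1 - P_e)
kappa = (0.488506 - 0.499472) / (1 - 0.499472)
kappa = -0.0219

-0.0219


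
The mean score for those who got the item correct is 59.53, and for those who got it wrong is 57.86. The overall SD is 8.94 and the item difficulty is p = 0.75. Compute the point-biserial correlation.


q = 1 - p = 0.25
rpb = ((M1 - M0) / SD) * sqrt(p * q)
rpb = ((59.53 - 57.86) / 8.94) * sqrt(0.75 * 0.25)
rpb = 0.0809

0.0809


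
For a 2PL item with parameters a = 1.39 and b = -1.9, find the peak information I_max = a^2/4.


For 2PL, max info at theta = b = -1.9
I_max = a^2 / 4 = 1.39^2 / 4
= 1.9321 / 4
I_max = 0.483

0.483


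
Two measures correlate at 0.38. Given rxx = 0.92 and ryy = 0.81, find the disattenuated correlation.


r_corrected = rxy / sqrt(rxx * ryy)
= 0.38 / sqrt(0.92 * 0.81)
= 0.38 / sqrt(0.7452)
= 0.38 / 0.86325
r_corrected = 0.4402

0.4402


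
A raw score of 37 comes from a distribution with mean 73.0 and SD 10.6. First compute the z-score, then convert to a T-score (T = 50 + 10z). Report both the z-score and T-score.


z = (X - mean) / SD = (37 - 73.0) / 10.6
z = -36.0 / 10.6
z = -3.3962
T-score = T = 50 + 10z
Carry z at full precision (z = -36.0 / 10.6) into the conversion:
T-score = 50 + 10 * (-36.0 / 10.6) = 50 + -360 / 10.6
T-score = 50 + -33.9623
T-score = 16.0377

16.0377


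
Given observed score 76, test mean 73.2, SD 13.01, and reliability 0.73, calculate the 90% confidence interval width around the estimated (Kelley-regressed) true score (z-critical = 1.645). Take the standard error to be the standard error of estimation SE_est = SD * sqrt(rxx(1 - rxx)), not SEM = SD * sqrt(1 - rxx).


True score estimate = 0.73*76 + 0.27*73.2 = 75.244
SE_est = SD * sqrt(rxx * (1 - rxx)) = 13.01 * sqrt(0.73 * 0.27) = 13.01 * sqrt(0.1971) = 5.775913
CI = T_est +/- z * SE_est, so width = 2 * z * SE_est = 2 * 1.645 * 5.775913
Width = 19.0028

19.0028


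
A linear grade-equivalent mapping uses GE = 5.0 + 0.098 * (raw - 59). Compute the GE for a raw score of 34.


raw - median = 34 - 59 = -25
slope * diff = 0.098 * -25 = -2.45
GE = 5.0 + -2.45
GE = 2.55

2.55


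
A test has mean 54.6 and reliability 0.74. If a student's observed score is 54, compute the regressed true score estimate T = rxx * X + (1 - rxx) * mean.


T_est = rxx * X + (1 - rxx) * mean
T_est = 0.74 * 54 + 0.26 * 54.6
T_est = 39.96 + 14.196
T_est = 54.156

54.156
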